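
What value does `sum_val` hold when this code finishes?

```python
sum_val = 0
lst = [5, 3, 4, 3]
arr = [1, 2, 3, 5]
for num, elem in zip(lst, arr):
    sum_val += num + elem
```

Let's trace through this code step by step.

Initialize: sum_val = 0
Initialize: lst = [5, 3, 4, 3]
Initialize: arr = [1, 2, 3, 5]
Entering loop: for num, elem in zip(lst, arr):

After execution: sum_val = 26
26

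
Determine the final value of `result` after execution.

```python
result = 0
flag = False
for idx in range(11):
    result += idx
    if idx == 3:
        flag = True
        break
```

Let's trace through this code step by step.

Initialize: result = 0
Initialize: flag = False
Entering loop: for idx in range(11):

After execution: result = 6
6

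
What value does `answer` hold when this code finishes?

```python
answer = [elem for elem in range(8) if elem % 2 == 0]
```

Let's trace through this code step by step.

Initialize: answer = [elem for elem in range(8) if elem % 2 == 0]

After execution: answer = [0, 2, 4, 6]
[0, 2, 4, 6]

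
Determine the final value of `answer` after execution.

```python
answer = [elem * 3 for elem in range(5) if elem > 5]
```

Let's trace through this code step by step.

Initialize: answer = [elem * 3 for elem in range(5) if elem > 5]

After execution: answer = []
[]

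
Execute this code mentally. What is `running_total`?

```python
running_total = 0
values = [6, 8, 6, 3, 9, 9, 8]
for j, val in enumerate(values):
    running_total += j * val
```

Let's trace through this code step by step.

Initialize: running_total = 0
Initialize: values = [6, 8, 6, 3, 9, 9, 8]
Entering loop: for j, val in enumerate(values):

After execution: running_total = 158
158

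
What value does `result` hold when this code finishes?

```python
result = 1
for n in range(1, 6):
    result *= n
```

Let's trace through this code step by step.

Initialize: result = 1
Entering loop: for n in range(1, 6):

After execution: result = 120
120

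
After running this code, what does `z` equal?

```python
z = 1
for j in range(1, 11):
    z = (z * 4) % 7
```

Let's trace through this code step by step.

Initialize: z = 1
Entering loop: for j in range(1, 11):

After execution: z = 4
4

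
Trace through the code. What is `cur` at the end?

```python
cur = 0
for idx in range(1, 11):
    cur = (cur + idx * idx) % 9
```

Let's trace through this code step by step.

Initialize: cur = 0
Entering loop: for idx in range(1, 11):

After execution: cur = 7
7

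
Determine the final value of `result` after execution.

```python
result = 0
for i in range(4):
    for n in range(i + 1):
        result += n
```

Let's trace through this code step by step.

Initialize: result = 0
Entering loop: for i in range(4):

After execution: result = 10
10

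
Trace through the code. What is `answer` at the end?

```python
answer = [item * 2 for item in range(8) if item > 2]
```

Let's trace through this code step by step.

Initialize: answer = [item * 2 for item in range(8) if item > 2]

After execution: answer = [6, 8, 10, 12, 14]
[6, 8, 10, 12, 14]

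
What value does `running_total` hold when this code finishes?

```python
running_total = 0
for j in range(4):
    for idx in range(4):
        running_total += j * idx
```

Let's trace through this code step by step.

Initialize: running_total = 0
Entering loop: for j in range(4):

After execution: running_total = 36
36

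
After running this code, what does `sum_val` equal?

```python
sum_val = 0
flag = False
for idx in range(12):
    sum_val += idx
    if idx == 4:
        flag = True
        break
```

Let's trace through this code step by step.

Initialize: sum_val = 0
Initialize: flag = False
Entering loop: for idx in range(12):

After execution: sum_val = 10
10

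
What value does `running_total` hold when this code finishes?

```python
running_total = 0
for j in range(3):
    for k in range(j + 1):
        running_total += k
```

Let's trace through this code step by step.

Initialize: running_total = 0
Entering loop: for j in range(3):

After execution: running_total = 4
4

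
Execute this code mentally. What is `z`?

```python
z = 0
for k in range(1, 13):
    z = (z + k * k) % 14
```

Let's trace through this code step by step.

Initialize: z = 0
Entering loop: for k in range(1, 13):

After execution: z = 6
6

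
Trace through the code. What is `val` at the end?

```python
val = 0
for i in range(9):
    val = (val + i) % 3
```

Let's trace through this code step by step.

Initialize: val = 0
Entering loop: for i in range(9):

After execution: val = 0
0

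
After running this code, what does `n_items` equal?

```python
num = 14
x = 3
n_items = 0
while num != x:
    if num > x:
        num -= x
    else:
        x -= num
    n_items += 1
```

Let's trace through this code step by step.

Initialize: num = 14
Initialize: x = 3
Initialize: n_items = 0
Entering loop: while num != x:

After execution: n_items = 6
6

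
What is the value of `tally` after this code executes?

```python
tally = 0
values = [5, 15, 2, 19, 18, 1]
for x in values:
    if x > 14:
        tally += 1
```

Let's trace through this code step by step.

Initialize: tally = 0
Initialize: values = [5, 15, 2, 19, 18, 1]
Entering loop: for x in values:

After execution: tally = 3
3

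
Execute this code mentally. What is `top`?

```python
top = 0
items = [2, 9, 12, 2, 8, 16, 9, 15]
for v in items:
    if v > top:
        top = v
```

Let's trace through this code step by step.

Initialize: top = 0
Initialize: items = [2, 9, 12, 2, 8, 16, 9, 15]
Entering loop: for v in items:

After execution: top = 16
16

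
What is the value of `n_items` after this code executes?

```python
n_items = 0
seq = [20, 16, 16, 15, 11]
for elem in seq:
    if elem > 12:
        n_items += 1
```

Let's trace through this code step by step.

Initialize: n_items = 0
Initialize: seq = [20, 16, 16, 15, 11]
Entering loop: for elem in seq:

After execution: n_items = 4
4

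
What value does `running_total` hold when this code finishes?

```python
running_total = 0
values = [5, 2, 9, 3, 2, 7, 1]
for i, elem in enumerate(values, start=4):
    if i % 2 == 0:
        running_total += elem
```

Let's trace through this code step by step.

Initialize: running_total = 0
Initialize: values = [5, 2, 9, 3, 2, 7, 1]
Entering loop: for i, elem in enumerate(values, start=4):

After execution: running_total = 17
17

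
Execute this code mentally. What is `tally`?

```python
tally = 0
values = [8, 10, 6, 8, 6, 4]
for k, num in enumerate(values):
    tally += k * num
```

Let's trace through this code step by step.

Initialize: tally = 0
Initialize: values = [8, 10, 6, 8, 6, 4]
Entering loop: for k, num in enumerate(values):

After execution: tally = 90
90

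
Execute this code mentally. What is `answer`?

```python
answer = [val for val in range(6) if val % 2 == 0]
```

Let's trace through this code step by step.

Initialize: answer = [val for val in range(6) if val % 2 == 0]

After execution: answer = [0, 2, 4]
[0, 2, 4]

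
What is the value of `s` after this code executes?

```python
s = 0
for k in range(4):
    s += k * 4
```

Let's trace through this code step by step.

Initialize: s = 0
Entering loop: for k in range(4):

After execution: s = 24
24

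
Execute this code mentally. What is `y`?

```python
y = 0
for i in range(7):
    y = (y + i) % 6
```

Let's trace through this code step by step.

Initialize: y = 0
Entering loop: for i in range(7):

After execution: y = 3
3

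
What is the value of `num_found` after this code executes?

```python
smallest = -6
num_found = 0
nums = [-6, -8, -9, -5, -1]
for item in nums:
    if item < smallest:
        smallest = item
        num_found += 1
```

Let's trace through this code step by step.

Initialize: smallest = -6
Initialize: num_found = 0
Initialize: nums = [-6, -8, -9, -5, -1]
Entering loop: for item in nums:

After execution: num_found = 2
2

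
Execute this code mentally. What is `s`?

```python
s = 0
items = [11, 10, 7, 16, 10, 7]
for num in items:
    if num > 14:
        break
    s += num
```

Let's trace through this code step by step.

Initialize: s = 0
Initialize: items = [11, 10, 7, 16, 10, 7]
Entering loop: for num in items:

After execution: s = 28
28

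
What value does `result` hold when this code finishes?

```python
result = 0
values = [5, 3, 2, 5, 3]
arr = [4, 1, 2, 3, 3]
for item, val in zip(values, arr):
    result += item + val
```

Let's trace through this code step by step.

Initialize: result = 0
Initialize: values = [5, 3, 2, 5, 3]
Initialize: arr = [4, 1, 2, 3, 3]
Entering loop: for item, val in zip(values, arr):

After execution: result = 31
31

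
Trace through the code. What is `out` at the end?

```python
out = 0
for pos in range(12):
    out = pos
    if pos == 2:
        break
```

Let's trace through this code step by step.

Initialize: out = 0
Entering loop: for pos in range(12):

After execution: out = 2
2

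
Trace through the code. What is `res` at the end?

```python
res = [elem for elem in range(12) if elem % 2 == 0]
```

Let's trace through this code step by step.

Initialize: res = [elem for elem in range(12) if elem % 2 == 0]

After execution: res = [0, 2, 4, 6, 8, 10]
[0, 2, 4, 6, 8, 10]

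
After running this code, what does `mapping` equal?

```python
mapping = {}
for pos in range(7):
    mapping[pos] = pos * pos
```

Let's trace through this code step by step.

Initialize: mapping = {}
Entering loop: for pos in range(7):

After execution: mapping = {0: 0, 1: 1, 2: 4, 3: 9, 4: 16, 5: 25, 6: 36}
{0: 0, 1: 1, 2: 4, 3: 9, 4: 16, 5: 25, 6: 36}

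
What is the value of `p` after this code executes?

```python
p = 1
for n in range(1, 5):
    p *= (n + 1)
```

Let's trace through this code step by step.

Initialize: p = 1
Entering loop: for n in range(1, 5):

After execution: p = 120
120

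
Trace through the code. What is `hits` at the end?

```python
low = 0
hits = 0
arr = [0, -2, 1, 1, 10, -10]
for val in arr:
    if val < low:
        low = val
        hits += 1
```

Let's trace through this code step by step.

Initialize: low = 0
Initialize: hits = 0
Initialize: arr = [0, -2, 1, 1, 10, -10]
Entering loop: for val in arr:

After execution: hits = 2
2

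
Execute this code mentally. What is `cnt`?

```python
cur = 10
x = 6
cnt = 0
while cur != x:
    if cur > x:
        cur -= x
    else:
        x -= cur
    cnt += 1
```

Let's trace through this code step by step.

Initialize: cur = 10
Initialize: x = 6
Initialize: cnt = 0
Entering loop: while cur != x:

After execution: cnt = 3
3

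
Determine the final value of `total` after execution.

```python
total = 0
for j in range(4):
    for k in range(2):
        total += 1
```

Let's trace through this code step by step.

Initialize: total = 0
Entering loop: for j in range(4):

After execution: total = 8
8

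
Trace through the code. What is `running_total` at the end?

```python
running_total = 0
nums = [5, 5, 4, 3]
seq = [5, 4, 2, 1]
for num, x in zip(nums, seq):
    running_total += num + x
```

Let's trace through this code step by step.

Initialize: running_total = 0
Initialize: nums = [5, 5, 4, 3]
Initialize: seq = [5, 4, 2, 1]
Entering loop: for num, x in zip(nums, seq):

After execution: running_total = 29
29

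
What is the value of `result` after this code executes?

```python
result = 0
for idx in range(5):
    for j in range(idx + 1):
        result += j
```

Let's trace through this code step by step.

Initialize: result = 0
Entering loop: for idx in range(5):

After execution: result = 20
20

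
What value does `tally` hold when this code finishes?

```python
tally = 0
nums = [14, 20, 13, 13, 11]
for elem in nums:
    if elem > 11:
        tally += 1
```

Let's trace through this code step by step.

Initialize: tally = 0
Initialize: nums = [14, 20, 13, 13, 11]
Entering loop: for elem in nums:

After execution: tally = 4
4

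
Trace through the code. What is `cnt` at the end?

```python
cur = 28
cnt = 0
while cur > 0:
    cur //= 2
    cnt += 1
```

Let's trace through this code step by step.

Initialize: cur = 28
Initialize: cnt = 0
Entering loop: while cur > 0:

After execution: cnt = 5
5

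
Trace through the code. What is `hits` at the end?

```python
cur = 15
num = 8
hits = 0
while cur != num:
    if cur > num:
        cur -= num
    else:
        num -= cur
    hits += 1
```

Let's trace through this code step by step.

Initialize: cur = 15
Initialize: num = 8
Initialize: hits = 0
Entering loop: while cur != num:

After execution: hits = 8
8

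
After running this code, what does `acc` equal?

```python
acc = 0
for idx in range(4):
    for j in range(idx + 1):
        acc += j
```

Let's trace through this code step by step.

Initialize: acc = 0
Entering loop: for idx in range(4):

After execution: acc = 10
10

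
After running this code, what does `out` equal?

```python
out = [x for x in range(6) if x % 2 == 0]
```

Let's trace through this code step by step.

Initialize: out = [x for x in range(6) if x % 2 == 0]

After execution: out = [0, 2, 4]
[0, 2, 4]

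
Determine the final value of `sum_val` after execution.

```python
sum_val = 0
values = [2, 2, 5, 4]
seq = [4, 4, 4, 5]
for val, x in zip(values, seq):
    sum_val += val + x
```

Let's trace through this code step by step.

Initialize: sum_val = 0
Initialize: values = [2, 2, 5, 4]
Initialize: seq = [4, 4, 4, 5]
Entering loop: for val, x in zip(values, seq):

After execution: sum_val = 30
30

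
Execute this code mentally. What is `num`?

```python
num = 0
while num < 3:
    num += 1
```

Let's trace through this code step by step.

Initialize: num = 0
Entering loop: while num < 3:

After execution: num = 3
3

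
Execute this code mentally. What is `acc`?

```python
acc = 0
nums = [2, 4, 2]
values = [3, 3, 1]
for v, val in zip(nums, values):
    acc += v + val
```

Let's trace through this code step by step.

Initialize: acc = 0
Initialize: nums = [2, 4, 2]
Initialize: values = [3, 3, 1]
Entering loop: for v, val in zip(nums, values):

After execution: acc = 15
15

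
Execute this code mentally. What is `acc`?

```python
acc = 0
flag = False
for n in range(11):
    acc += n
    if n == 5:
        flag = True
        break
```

Let's trace through this code step by step.

Initialize: acc = 0
Initialize: flag = False
Entering loop: for n in range(11):

After execution: acc = 15
15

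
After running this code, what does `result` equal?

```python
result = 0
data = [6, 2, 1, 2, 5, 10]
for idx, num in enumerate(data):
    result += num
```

Let's trace through this code step by step.

Initialize: result = 0
Initialize: data = [6, 2, 1, 2, 5, 10]
Entering loop: for idx, num in enumerate(data):

After execution: result = 26
26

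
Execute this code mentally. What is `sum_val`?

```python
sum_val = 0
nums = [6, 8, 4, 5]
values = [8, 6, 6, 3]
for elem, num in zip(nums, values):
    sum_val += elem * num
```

Let's trace through this code step by step.

Initialize: sum_val = 0
Initialize: nums = [6, 8, 4, 5]
Initialize: values = [8, 6, 6, 3]
Entering loop: for elem, num in zip(nums, values):

After execution: sum_val = 135
135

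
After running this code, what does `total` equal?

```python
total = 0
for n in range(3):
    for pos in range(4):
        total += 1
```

Let's trace through this code step by step.

Initialize: total = 0
Entering loop: for n in range(3):

After execution: total = 12
12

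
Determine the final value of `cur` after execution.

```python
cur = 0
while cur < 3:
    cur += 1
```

Let's trace through this code step by step.

Initialize: cur = 0
Entering loop: while cur < 3:

After execution: cur = 3
3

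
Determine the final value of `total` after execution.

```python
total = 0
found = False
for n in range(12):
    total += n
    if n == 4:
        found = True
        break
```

Let's trace through this code step by step.

Initialize: total = 0
Initialize: found = False
Entering loop: for n in range(12):

After execution: total = 10
10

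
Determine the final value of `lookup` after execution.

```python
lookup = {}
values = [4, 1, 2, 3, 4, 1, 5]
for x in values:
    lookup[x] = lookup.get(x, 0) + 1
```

Let's trace through this code step by step.

Initialize: lookup = {}
Initialize: values = [4, 1, 2, 3, 4, 1, 5]
Entering loop: for x in values:

After execution: lookup = {4: 2, 1: 2, 2: 1, 3: 1, 5: 1}
{4: 2, 1: 2, 2: 1, 3: 1, 5: 1}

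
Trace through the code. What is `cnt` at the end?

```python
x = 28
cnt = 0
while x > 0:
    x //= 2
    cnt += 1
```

Let's trace through this code step by step.

Initialize: x = 28
Initialize: cnt = 0
Entering loop: while x > 0:

After execution: cnt = 5
5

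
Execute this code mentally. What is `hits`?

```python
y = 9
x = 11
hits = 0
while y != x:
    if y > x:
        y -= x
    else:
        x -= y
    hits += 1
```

Let's trace through this code step by step.

Initialize: y = 9
Initialize: x = 11
Initialize: hits = 0
Entering loop: while y != x:

After execution: hits = 6
6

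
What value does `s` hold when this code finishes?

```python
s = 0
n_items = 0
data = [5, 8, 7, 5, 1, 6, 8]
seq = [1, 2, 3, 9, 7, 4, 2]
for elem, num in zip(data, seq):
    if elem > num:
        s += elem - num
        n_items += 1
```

Let's trace through this code step by step.

Initialize: s = 0
Initialize: n_items = 0
Initialize: data = [5, 8, 7, 5, 1, 6, 8]
Initialize: seq = [1, 2, 3, 9, 7, 4, 2]
Entering loop: for elem, num in zip(data, seq):

After execution: s = 22
22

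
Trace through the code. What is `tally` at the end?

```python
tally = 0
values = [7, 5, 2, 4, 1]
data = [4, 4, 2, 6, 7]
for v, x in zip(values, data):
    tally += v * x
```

Let's trace through this code step by step.

Initialize: tally = 0
Initialize: values = [7, 5, 2, 4, 1]
Initialize: data = [4, 4, 2, 6, 7]
Entering loop: for v, x in zip(values, data):

After execution: tally = 83
83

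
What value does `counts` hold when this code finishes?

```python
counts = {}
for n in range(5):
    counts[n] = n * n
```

Let's trace through this code step by step.

Initialize: counts = {}
Entering loop: for n in range(5):

After execution: counts = {0: 0, 1: 1, 2: 4, 3: 9, 4: 16}
{0: 0, 1: 1, 2: 4, 3: 9, 4: 16}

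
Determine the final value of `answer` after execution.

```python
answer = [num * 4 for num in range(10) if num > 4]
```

Let's trace through this code step by step.

Initialize: answer = [num * 4 for num in range(10) if num > 4]

After execution: answer = [20, 24, 28, 32, 36]
[20, 24, 28, 32, 36]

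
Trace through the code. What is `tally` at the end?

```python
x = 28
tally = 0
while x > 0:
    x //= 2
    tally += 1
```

Let's trace through this code step by step.

Initialize: x = 28
Initialize: tally = 0
Entering loop: while x > 0:

After execution: tally = 5
5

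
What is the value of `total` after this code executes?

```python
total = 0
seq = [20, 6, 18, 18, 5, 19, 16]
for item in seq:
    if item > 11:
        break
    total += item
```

Let's trace through this code step by step.

Initialize: total = 0
Initialize: seq = [20, 6, 18, 18, 5, 19, 16]
Entering loop: for item in seq:

After execution: total = 0
0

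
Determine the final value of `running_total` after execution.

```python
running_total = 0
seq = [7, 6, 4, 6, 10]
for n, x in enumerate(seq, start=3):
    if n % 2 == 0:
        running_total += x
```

Let's trace through this code step by step.

Initialize: running_total = 0
Initialize: seq = [7, 6, 4, 6, 10]
Entering loop: for n, x in enumerate(seq, start=3):

After execution: running_total = 12
12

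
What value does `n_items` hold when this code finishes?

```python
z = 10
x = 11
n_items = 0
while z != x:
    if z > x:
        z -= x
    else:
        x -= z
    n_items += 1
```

Let's trace through this code step by step.

Initialize: z = 10
Initialize: x = 11
Initialize: n_items = 0
Entering loop: while z != x:

After execution: n_items = 10
10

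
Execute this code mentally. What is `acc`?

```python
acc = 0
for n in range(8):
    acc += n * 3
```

Let's trace through this code step by step.

Initialize: acc = 0
Entering loop: for n in range(8):

After execution: acc = 84
84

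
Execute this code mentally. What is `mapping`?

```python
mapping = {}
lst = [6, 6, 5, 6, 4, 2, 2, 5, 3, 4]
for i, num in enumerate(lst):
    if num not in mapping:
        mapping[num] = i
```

Let's trace through this code step by step.

Initialize: mapping = {}
Initialize: lst = [6, 6, 5, 6, 4, 2, 2, 5, 3, 4]
Entering loop: for i, num in enumerate(lst):

After execution: mapping = {6: 0, 5: 2, 4: 4, 2: 5, 3: 8}
{6: 0, 5: 2, 4: 4, 2: 5, 3: 8}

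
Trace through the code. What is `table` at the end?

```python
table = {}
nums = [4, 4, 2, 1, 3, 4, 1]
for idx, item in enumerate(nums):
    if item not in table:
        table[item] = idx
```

Let's trace through this code step by step.

Initialize: table = {}
Initialize: nums = [4, 4, 2, 1, 3, 4, 1]
Entering loop: for idx, item in enumerate(nums):

After execution: table = {4: 0, 2: 2, 1: 3, 3: 4}
{4: 0, 2: 2, 1: 3, 3: 4}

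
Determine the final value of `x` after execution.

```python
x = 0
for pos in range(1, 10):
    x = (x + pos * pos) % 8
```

Let's trace through this code step by step.

Initialize: x = 0
Entering loop: for pos in range(1, 10):

After execution: x = 5
5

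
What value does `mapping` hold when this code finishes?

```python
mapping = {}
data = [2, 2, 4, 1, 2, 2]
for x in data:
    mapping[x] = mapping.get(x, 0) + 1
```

Let's trace through this code step by step.

Initialize: mapping = {}
Initialize: data = [2, 2, 4, 1, 2, 2]
Entering loop: for x in data:

After execution: mapping = {2: 4, 4: 1, 1: 1}
{2: 4, 4: 1, 1: 1}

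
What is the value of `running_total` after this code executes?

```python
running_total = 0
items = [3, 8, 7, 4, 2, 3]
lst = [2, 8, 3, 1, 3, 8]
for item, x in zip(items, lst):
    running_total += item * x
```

Let's trace through this code step by step.

Initialize: running_total = 0
Initialize: items = [3, 8, 7, 4, 2, 3]
Initialize: lst = [2, 8, 3, 1, 3, 8]
Entering loop: for item, x in zip(items, lst):

After execution: running_total = 125
125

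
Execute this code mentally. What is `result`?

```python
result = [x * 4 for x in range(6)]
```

Let's trace through this code step by step.

Initialize: result = [x * 4 for x in range(6)]

After execution: result = [0, 4, 8, 12, 16, 20]
[0, 4, 8, 12, 16, 20]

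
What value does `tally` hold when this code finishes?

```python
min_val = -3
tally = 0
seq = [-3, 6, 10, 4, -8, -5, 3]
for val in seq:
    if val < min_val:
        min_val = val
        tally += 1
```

Let's trace through this code step by step.

Initialize: min_val = -3
Initialize: tally = 0
Initialize: seq = [-3, 6, 10, 4, -8, -5, 3]
Entering loop: for val in seq:

After execution: tally = 1
1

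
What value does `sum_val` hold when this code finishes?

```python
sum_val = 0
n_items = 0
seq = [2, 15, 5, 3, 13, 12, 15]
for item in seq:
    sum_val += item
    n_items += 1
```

Let's trace through this code step by step.

Initialize: sum_val = 0
Initialize: n_items = 0
Initialize: seq = [2, 15, 5, 3, 13, 12, 15]
Entering loop: for item in seq:

After execution: sum_val = 65
65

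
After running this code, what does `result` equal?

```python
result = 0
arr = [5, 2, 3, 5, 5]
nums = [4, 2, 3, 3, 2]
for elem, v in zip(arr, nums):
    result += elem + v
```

Let's trace through this code step by step.

Initialize: result = 0
Initialize: arr = [5, 2, 3, 5, 5]
Initialize: nums = [4, 2, 3, 3, 2]
Entering loop: for elem, v in zip(arr, nums):

After execution: result = 34
34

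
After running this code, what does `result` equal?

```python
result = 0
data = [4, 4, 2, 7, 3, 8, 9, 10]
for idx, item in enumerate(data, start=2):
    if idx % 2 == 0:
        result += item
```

Let's trace through this code step by step.

Initialize: result = 0
Initialize: data = [4, 4, 2, 7, 3, 8, 9, 10]
Entering loop: for idx, item in enumerate(data, start=2):

After execution: result = 18
18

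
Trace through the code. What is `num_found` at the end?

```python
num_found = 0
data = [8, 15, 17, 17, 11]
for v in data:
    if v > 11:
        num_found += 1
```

Let's trace through this code step by step.

Initialize: num_found = 0
Initialize: data = [8, 15, 17, 17, 11]
Entering loop: for v in data:

After execution: num_found = 3
3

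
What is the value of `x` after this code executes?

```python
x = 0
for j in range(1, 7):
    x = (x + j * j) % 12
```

Let's trace through this code step by step.

Initialize: x = 0
Entering loop: for j in range(1, 7):

After execution: x = 7
7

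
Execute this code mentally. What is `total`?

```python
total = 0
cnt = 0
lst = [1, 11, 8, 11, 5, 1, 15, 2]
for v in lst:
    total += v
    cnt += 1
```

Let's trace through this code step by step.

Initialize: total = 0
Initialize: cnt = 0
Initialize: lst = [1, 11, 8, 11, 5, 1, 15, 2]
Entering loop: for v in lst:

After execution: total = 54
54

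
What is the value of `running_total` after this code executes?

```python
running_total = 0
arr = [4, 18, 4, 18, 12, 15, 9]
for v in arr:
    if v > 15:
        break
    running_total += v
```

Let's trace through this code step by step.

Initialize: running_total = 0
Initialize: arr = [4, 18, 4, 18, 12, 15, 9]
Entering loop: for v in arr:

After execution: running_total = 4
4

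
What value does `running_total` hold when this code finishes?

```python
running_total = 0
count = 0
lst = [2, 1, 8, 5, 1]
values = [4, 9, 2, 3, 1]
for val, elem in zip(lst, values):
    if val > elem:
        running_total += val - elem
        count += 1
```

Let's trace through this code step by step.

Initialize: running_total = 0
Initialize: count = 0
Initialize: lst = [2, 1, 8, 5, 1]
Initialize: values = [4, 9, 2, 3, 1]
Entering loop: for val, elem in zip(lst, values):

After execution: running_total = 8
8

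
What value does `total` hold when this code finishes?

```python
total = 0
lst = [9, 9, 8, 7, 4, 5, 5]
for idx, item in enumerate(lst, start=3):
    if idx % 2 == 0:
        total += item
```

Let's trace through this code step by step.

Initialize: total = 0
Initialize: lst = [9, 9, 8, 7, 4, 5, 5]
Entering loop: for idx, item in enumerate(lst, start=3):

After execution: total = 21
21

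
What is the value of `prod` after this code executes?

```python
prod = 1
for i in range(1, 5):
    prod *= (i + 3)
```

Let's trace through this code step by step.

Initialize: prod = 1
Entering loop: for i in range(1, 5):

After execution: prod = 840
840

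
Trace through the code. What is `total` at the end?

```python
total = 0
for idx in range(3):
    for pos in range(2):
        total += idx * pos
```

Let's trace through this code step by step.

Initialize: total = 0
Entering loop: for idx in range(3):

After execution: total = 3
3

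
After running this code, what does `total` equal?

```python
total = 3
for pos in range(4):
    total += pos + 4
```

Let's trace through this code step by step.

Initialize: total = 3
Entering loop: for pos in range(4):

After execution: total = 25
25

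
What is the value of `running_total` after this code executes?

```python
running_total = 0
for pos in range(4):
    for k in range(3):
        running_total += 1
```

Let's trace through this code step by step.

Initialize: running_total = 0
Entering loop: for pos in range(4):

After execution: running_total = 12
12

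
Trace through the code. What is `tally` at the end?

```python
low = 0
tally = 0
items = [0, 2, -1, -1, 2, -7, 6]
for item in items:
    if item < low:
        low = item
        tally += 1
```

Let's trace through this code step by step.

Initialize: low = 0
Initialize: tally = 0
Initialize: items = [0, 2, -1, -1, 2, -7, 6]
Entering loop: for item in items:

After execution: tally = 2
2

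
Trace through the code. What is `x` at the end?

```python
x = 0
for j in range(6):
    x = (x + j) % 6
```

Let's trace through this code step by step.

Initialize: x = 0
Entering loop: for j in range(6):

After execution: x = 3
3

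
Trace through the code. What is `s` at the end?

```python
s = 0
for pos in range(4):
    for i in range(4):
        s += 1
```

Let's trace through this code step by step.

Initialize: s = 0
Entering loop: for pos in range(4):

After execution: s = 16
16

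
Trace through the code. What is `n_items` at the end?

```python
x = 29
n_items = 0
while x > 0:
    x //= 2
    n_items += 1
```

Let's trace through this code step by step.

Initialize: x = 29
Initialize: n_items = 0
Entering loop: while x > 0:

After execution: n_items = 5
5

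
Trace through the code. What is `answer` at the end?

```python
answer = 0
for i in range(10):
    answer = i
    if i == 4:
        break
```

Let's trace through this code step by step.

Initialize: answer = 0
Entering loop: for i in range(10):

After execution: answer = 4
4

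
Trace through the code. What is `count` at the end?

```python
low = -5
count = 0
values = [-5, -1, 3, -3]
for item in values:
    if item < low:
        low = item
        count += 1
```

Let's trace through this code step by step.

Initialize: low = -5
Initialize: count = 0
Initialize: values = [-5, -1, 3, -3]
Entering loop: for item in values:

After execution: count = 0
0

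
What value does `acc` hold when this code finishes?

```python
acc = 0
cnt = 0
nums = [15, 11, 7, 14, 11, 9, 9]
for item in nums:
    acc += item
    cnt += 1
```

Let's trace through this code step by step.

Initialize: acc = 0
Initialize: cnt = 0
Initialize: nums = [15, 11, 7, 14, 11, 9, 9]
Entering loop: for item in nums:

After execution: acc = 76
76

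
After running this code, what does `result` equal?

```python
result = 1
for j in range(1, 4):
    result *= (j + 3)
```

Let's trace through this code step by step.

Initialize: result = 1
Entering loop: for j in range(1, 4):

After execution: result = 120
120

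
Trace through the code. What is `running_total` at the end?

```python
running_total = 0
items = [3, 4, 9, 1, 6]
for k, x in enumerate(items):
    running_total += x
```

Let's trace through this code step by step.

Initialize: running_total = 0
Initialize: items = [3, 4, 9, 1, 6]
Entering loop: for k, x in enumerate(items):

After execution: running_total = 23
23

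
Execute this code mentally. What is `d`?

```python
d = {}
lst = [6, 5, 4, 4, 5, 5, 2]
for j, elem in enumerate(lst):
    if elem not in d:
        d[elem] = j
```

Let's trace through this code step by step.

Initialize: d = {}
Initialize: lst = [6, 5, 4, 4, 5, 5, 2]
Entering loop: for j, elem in enumerate(lst):

After execution: d = {6: 0, 5: 1, 4: 2, 2: 6}
{6: 0, 5: 1, 4: 2, 2: 6}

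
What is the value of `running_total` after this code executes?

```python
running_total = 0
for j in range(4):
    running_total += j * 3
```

Let's trace through this code step by step.

Initialize: running_total = 0
Entering loop: for j in range(4):

After execution: running_total = 18
18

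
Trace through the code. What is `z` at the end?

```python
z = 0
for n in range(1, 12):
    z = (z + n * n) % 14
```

Let's trace through this code step by step.

Initialize: z = 0
Entering loop: for n in range(1, 12):

After execution: z = 2
2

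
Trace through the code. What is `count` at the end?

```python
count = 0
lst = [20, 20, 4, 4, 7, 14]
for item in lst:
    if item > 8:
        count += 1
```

Let's trace through this code step by step.

Initialize: count = 0
Initialize: lst = [20, 20, 4, 4, 7, 14]
Entering loop: for item in lst:

After execution: count = 3
3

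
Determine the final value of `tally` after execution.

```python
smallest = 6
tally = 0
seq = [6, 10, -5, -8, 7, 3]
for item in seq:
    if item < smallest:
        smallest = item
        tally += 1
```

Let's trace through this code step by step.

Initialize: smallest = 6
Initialize: tally = 0
Initialize: seq = [6, 10, -5, -8, 7, 3]
Entering loop: for item in seq:

After execution: tally = 2
2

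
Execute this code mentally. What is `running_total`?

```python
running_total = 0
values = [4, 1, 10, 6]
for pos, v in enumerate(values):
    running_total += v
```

Let's trace through this code step by step.

Initialize: running_total = 0
Initialize: values = [4, 1, 10, 6]
Entering loop: for pos, v in enumerate(values):

After execution: running_total = 21
21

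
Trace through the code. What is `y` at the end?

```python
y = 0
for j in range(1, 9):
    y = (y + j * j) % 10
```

Let's trace through this code step by step.

Initialize: y = 0
Entering loop: for j in range(1, 9):

After execution: y = 4
4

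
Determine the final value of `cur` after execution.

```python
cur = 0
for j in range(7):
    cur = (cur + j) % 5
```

Let's trace through this code step by step.

Initialize: cur = 0
Entering loop: for j in range(7):

After execution: cur = 1
1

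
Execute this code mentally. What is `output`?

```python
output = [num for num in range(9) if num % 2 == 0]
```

Let's trace through this code step by step.

Initialize: output = [num for num in range(9) if num % 2 == 0]

After execution: output = [0, 2, 4, 6, 8]
[0, 2, 4, 6, 8]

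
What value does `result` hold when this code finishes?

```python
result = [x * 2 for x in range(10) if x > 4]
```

Let's trace through this code step by step.

Initialize: result = [x * 2 for x in range(10) if x > 4]

After execution: result = [10, 12, 14, 16, 18]
[10, 12, 14, 16, 18]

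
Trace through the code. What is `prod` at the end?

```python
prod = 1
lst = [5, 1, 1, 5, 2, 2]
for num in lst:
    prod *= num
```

Let's trace through this code step by step.

Initialize: prod = 1
Initialize: lst = [5, 1, 1, 5, 2, 2]
Entering loop: for num in lst:

After execution: prod = 100
100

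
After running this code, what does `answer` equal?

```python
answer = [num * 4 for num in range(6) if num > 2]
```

Let's trace through this code step by step.

Initialize: answer = [num * 4 for num in range(6) if num > 2]

After execution: answer = [12, 16, 20]
[12, 16, 20]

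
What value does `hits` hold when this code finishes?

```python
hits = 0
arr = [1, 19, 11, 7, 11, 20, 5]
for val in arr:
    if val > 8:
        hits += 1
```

Let's trace through this code step by step.

Initialize: hits = 0
Initialize: arr = [1, 19, 11, 7, 11, 20, 5]
Entering loop: for val in arr:

After execution: hits = 4
4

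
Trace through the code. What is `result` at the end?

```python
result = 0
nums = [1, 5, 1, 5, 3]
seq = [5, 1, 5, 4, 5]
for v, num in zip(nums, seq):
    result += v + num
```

Let's trace through this code step by step.

Initialize: result = 0
Initialize: nums = [1, 5, 1, 5, 3]
Initialize: seq = [5, 1, 5, 4, 5]
Entering loop: for v, num in zip(nums, seq):

After execution: result = 35
35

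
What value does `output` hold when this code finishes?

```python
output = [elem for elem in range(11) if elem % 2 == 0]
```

Let's trace through this code step by step.

Initialize: output = [elem for elem in range(11) if elem % 2 == 0]

After execution: output = [0, 2, 4, 6, 8, 10]
[0, 2, 4, 6, 8, 10]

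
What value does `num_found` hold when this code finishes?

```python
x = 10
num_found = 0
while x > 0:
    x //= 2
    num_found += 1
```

Let's trace through this code step by step.

Initialize: x = 10
Initialize: num_found = 0
Entering loop: while x > 0:

After execution: num_found = 4
4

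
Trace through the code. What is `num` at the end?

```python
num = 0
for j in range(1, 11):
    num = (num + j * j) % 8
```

Let's trace through this code step by step.

Initialize: num = 0
Entering loop: for j in range(1, 11):

After execution: num = 1
1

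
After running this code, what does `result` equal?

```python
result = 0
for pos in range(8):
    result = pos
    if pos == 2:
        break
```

Let's trace through this code step by step.

Initialize: result = 0
Entering loop: for pos in range(8):

After execution: result = 2
2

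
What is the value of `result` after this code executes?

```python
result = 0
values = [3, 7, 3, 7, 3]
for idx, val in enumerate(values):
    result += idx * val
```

Let's trace through this code step by step.

Initialize: result = 0
Initialize: values = [3, 7, 3, 7, 3]
Entering loop: for idx, val in enumerate(values):

After execution: result = 46
46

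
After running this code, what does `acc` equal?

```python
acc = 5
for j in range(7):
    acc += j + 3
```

Let's trace through this code step by step.

Initialize: acc = 5
Entering loop: for j in range(7):

After execution: acc = 47
47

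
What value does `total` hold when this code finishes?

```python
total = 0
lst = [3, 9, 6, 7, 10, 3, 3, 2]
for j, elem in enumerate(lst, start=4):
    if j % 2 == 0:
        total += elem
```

Let's trace through this code step by step.

Initialize: total = 0
Initialize: lst = [3, 9, 6, 7, 10, 3, 3, 2]
Entering loop: for j, elem in enumerate(lst, start=4):

After execution: total = 22
22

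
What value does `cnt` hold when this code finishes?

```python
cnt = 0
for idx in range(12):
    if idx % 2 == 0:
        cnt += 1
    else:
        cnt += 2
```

Let's trace through this code step by step.

Initialize: cnt = 0
Entering loop: for idx in range(12):

After execution: cnt = 18
18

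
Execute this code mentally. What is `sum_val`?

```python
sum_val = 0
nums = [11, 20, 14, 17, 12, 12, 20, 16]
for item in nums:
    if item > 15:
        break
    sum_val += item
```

Let's trace through this code step by step.

Initialize: sum_val = 0
Initialize: nums = [11, 20, 14, 17, 12, 12, 20, 16]
Entering loop: for item in nums:

After execution: sum_val = 11
11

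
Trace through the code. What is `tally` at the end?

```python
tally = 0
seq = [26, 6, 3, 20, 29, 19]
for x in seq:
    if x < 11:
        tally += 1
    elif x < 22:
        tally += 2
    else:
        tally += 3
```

Let's trace through this code step by step.

Initialize: tally = 0
Initialize: seq = [26, 6, 3, 20, 29, 19]
Entering loop: for x in seq:

After execution: tally = 12
12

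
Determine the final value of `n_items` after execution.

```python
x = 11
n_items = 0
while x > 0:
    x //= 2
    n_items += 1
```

Let's trace through this code step by step.

Initialize: x = 11
Initialize: n_items = 0
Entering loop: while x > 0:

After execution: n_items = 4
4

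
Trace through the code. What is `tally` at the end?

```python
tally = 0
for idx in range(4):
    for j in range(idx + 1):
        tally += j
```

Let's trace through this code step by step.

Initialize: tally = 0
Entering loop: for idx in range(4):

After execution: tally = 10
10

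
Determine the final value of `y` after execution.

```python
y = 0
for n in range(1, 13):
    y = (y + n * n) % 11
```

Let's trace through this code step by step.

Initialize: y = 0
Entering loop: for n in range(1, 13):

After execution: y = 1
1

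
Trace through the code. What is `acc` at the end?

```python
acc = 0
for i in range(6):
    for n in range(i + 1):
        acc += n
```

Let's trace through this code step by step.

Initialize: acc = 0
Entering loop: for i in range(6):

After execution: acc = 35
35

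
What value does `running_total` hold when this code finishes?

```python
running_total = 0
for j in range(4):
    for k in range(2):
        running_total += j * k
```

Let's trace through this code step by step.

Initialize: running_total = 0
Entering loop: for j in range(4):

After execution: running_total = 6
6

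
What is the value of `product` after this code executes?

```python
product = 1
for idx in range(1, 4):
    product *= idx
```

Let's trace through this code step by step.

Initialize: product = 1
Entering loop: for idx in range(1, 4):

After execution: product = 6
6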